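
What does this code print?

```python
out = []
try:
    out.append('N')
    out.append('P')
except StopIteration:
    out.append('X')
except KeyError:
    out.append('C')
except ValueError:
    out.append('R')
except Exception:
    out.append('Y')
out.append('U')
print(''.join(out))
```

Execution trace: 'N' (try body) → 'P' (try body, no exception) → 'U' (after the try/except). Output: NPU

Answer: NPU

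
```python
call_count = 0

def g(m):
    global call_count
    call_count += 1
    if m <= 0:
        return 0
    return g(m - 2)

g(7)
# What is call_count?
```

Linear recursion stepping by 2: 5 calls from m=7 down to ≤0.

Answer: 5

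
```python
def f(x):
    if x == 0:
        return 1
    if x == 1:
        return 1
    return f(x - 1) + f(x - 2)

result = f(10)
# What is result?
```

Build up from base cases: f(0)=1, f(1)=1, f(2)=2, f(3)=3, f(4)=5, f(5)=8, f(6)=13, ..., f(10)=89

Answer: 89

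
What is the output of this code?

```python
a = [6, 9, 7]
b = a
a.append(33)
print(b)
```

Key concept: basic list aliasing.
Step by step:
`a = [6, 9, 7]` → a = [6, 9, 7]
`b = a` → b = [6, 9, 7] (same object as a)
`a.append(33)` → a = [6, 9, 7, 33] (same object as b); b = [6, 9, 7, 33] (same object as a)
`print(b)` → prints [6, 9, 7, 33]

Answer: [6, 9, 7, 33]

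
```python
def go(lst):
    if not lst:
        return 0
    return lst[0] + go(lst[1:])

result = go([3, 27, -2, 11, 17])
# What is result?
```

3 + 27 + (-2) + 11 + 17 + 0 = 56

Answer: 56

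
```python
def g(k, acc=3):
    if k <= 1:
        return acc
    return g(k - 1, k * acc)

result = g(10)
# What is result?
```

Accumulator trace (n, acc): (10, 3) -> (9, 30) -> (8, 270) -> (7, 2160) -> (6, 15120) -> (5, 90720) -> (4, 453600) -> (3, 1814400) -> (2, 5443200) -> (1, 10886400) -> return 10886400

Answer: 10886400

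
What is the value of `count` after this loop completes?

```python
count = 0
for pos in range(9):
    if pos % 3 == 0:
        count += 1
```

Count numbers divisible by 3 in range(9)
`count` takes the values: 0 → 1 → 2 → 3

Answer: 3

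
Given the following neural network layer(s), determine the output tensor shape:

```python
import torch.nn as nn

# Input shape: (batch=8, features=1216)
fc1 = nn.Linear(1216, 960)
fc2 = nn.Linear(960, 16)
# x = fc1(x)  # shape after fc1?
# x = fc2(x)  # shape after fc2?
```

Input: (8, 1216) -> after fc1: (8, 960) -> Output: (8, 16)

Answer: (8, 16)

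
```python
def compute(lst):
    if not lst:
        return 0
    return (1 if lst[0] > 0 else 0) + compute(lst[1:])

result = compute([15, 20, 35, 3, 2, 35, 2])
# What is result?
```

Count of positive elements in [15, 20, 35, 3, 2, 35, 2] = 7

Answer: 7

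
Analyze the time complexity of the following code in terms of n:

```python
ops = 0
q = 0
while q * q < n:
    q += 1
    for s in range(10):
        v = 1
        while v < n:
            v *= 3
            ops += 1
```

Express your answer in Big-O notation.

Each loop level contributes: √n × 1 × log n. Multiplying the contributions gives O(√n log n).

Answer: O(√n log n)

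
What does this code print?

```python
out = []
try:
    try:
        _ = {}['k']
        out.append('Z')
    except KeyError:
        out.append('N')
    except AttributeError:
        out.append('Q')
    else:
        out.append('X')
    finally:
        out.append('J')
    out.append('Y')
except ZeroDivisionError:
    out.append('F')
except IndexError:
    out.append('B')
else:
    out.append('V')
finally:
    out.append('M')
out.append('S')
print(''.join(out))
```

Execution trace: 'N' (inner except KeyError) → 'J' (inner finally) → 'Y' (try body, no exception) → 'V' (else) → 'M' (finally) → 'S' (after the try/except). Output: NJYVMS

Answer: NJYVMS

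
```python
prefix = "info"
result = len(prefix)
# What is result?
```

Trace:
`prefix = "info"` → prefix = 'info'
`result = len(prefix)` → result = 4
So result = 4

Answer: 4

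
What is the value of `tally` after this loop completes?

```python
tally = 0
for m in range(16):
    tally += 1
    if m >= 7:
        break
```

Loop breaks when m reaches 7, tally is 8
`tally` takes the values: 0 → 1 → 2 → 3 → 4 → 5 → 6 → 7 → 8

Answer: 8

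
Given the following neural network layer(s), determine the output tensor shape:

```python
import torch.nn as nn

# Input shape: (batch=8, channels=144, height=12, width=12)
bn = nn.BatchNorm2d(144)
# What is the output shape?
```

Input: (8, 144, 12, 12) -> Output: (8, 144, 12, 12)

Answer: (8, 144, 12, 12)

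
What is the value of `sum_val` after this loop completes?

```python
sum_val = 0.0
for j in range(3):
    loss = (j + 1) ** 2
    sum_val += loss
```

Sum of squared losses 1² + 2² + ... + 3²
`sum_val` takes the values: 0.0 → 1.0 → 5.0 → 14.0

Answer: 14.0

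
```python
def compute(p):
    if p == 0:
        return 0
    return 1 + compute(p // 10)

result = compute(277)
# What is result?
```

Count of digits of 277: 3

Answer: 3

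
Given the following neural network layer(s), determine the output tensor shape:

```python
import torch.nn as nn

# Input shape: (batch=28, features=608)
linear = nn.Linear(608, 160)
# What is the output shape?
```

Input: (28, 608) -> Output: (28, 160)

Answer: (28, 160)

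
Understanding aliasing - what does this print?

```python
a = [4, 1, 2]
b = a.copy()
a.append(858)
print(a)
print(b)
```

Key concept: list.copy() creates independent copy.
Step by step:
`a = [4, 1, 2]` → a = [4, 1, 2]
`b = a.copy()` → b = [4, 1, 2]
`a.append(858)` → a = [4, 1, 2, 858]
`print(a)` → prints [4, 1, 2, 858]
`print(b)` → prints [4, 1, 2]

Answer:
[4, 1, 2, 858]
[4, 1, 2]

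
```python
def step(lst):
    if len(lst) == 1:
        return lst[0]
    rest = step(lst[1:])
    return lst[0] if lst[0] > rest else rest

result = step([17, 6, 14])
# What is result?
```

Recursive max over [17, 6, 14] = 17

Answer: 17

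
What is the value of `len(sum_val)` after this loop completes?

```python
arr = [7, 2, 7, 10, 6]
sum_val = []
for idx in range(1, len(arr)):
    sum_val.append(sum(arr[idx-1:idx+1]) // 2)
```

Number of 2-element averages
`sum_val` takes the values: [] → [4] → [4, 4] → [4, 4, 8] → [4, 4, 8, 8]
So `len(sum_val)` = 4

Answer: 4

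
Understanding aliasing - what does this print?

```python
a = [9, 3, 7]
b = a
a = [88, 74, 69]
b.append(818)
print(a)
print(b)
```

Key concept: rebinding vs mutation: a is rebound to a new list, b still points at the original.
Step by step:
`a = [9, 3, 7]` → a = [9, 3, 7]
`b = a` → b = [9, 3, 7] (same object as a)
`a = [88, 74, 69]` → a = [88, 74, 69]
`b.append(818)` → b = [9, 3, 7, 818]
`print(a)` → prints [88, 74, 69]
`print(b)` → prints [9, 3, 7, 818]

Answer:
[88, 74, 69]
[9, 3, 7, 818]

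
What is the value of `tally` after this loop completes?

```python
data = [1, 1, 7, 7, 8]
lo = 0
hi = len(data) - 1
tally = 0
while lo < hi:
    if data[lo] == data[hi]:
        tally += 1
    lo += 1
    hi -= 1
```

Count matching pairs from ends
`tally` takes the values: 0

Answer: 0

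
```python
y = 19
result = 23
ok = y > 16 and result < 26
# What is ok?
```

Trace:
`y = 19` → y = 19
`result = 23` → result = 23
`ok = y > 16 and result < 26` → ok = True
So ok = True

Answer: True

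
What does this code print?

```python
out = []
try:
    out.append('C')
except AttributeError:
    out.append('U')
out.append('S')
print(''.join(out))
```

Execution trace: 'C' (try body, no exception) → 'S' (after the try/except). Output: CS

Answer: CS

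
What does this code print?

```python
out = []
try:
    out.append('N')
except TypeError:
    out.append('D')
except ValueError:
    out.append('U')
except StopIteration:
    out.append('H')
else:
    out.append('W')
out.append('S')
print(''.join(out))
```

Execution trace: 'N' (try body, no exception) → 'W' (else) → 'S' (after the try/except). Output: NWS

Answer: NWS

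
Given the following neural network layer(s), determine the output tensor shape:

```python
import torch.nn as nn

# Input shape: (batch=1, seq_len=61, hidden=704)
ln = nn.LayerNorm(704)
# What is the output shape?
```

Input: (1, 61, 704) -> Output: (1, 61, 704)

Answer: (1, 61, 704)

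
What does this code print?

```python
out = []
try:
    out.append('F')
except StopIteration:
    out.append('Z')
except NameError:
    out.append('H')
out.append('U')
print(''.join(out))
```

Execution trace: 'F' (try body, no exception) → 'U' (after the try/except). Output: FU

Answer: FU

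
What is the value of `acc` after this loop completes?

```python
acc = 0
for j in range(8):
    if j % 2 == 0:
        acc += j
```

Sum of even numbers 0 to 7
`acc` takes the values: 0 → 2 → 6 → 12

Answer: 12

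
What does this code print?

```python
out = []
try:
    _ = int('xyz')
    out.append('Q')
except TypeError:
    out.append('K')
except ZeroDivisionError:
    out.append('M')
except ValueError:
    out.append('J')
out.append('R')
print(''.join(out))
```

Execution trace: 'J' (except ValueError) → 'R' (after the try/except). Output: JR

Answer: JR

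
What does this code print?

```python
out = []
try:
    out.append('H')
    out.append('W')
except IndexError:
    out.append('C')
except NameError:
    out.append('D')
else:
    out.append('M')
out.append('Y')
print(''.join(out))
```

Execution trace: 'H' (try body) → 'W' (try body, no exception) → 'M' (else) → 'Y' (after the try/except). Output: HWMY

Answer: HWMY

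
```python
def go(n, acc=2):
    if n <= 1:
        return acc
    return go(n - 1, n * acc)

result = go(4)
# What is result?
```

Accumulator trace (n, acc): (4, 2) -> (3, 8) -> (2, 24) -> (1, 48) -> return 48

Answer: 48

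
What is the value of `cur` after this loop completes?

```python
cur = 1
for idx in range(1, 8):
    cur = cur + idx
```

Start at 1, add 1 through 7
`cur` takes the values: 1 → 2 → 4 → 7 → 11 → 16 → 22 → 29

Answer: 29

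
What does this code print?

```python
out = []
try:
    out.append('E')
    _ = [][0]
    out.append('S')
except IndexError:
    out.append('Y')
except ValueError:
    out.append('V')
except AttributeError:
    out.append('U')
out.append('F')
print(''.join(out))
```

Execution trace: 'E' (try body) → 'Y' (except IndexError) → 'F' (after the try/except). Output: EYF

Answer: EYF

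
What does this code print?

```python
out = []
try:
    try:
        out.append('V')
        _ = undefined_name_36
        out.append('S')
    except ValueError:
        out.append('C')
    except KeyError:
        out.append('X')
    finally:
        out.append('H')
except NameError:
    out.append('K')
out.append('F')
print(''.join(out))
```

Execution trace: 'V' (try body) → 'H' (finally) → 'K' (outer except NameError) → 'F' (after the try/except). Output: VHKF

Answer: VHKF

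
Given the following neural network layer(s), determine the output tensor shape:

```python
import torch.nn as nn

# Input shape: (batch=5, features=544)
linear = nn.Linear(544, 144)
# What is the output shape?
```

Input: (5, 544) -> Output: (5, 144)

Answer: (5, 144)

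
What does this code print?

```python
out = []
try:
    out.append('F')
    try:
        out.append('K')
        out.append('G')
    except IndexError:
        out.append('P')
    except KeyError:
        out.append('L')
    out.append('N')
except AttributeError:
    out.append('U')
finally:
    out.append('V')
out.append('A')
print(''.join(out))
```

Execution trace: 'F' (try body) → 'K' (inner try body) → 'G' (inner try body, no exception) → 'N' (try body, no exception) → 'V' (finally) → 'A' (after the try/except). Output: FKGNVA

Answer: FKGNVA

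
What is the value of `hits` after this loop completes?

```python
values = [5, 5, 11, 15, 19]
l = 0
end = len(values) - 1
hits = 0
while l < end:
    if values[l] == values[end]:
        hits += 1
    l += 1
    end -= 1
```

Count matching pairs from ends
`hits` takes the values: 0

Answer: 0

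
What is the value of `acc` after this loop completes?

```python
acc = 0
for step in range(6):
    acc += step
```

Sum of 0 to 5 = 15
`acc` takes the values: 0 → 1 → 3 → 6 → 10 → 15

Answer: 15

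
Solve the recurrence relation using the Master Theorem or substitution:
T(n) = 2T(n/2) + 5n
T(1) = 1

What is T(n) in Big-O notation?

By Master Theorem: a=2, b=2, f(n)=5n. Since log_2(2) = 1 and f(n) = Θ(n^1), Case 2 applies. T(n) = O(n log n).

Answer: O(n log n)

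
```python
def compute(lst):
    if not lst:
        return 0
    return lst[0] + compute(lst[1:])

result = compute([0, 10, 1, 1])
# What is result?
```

0 + 10 + 1 + 1 + 0 = 12

Answer: 12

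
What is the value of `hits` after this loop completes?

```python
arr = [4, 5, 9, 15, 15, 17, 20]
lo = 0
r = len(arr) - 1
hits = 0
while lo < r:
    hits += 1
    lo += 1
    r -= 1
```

Iterations until pointers meet (list length 7)
`hits` takes the values: 0 → 1 → 2 → 3

Answer: 3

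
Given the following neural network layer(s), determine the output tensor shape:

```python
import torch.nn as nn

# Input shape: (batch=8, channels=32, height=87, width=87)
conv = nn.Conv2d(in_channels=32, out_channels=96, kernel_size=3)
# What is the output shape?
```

Input: (8, 32, 87, 87) -> Output: (8, 96, 85, 85)

Answer: (8, 96, 85, 85)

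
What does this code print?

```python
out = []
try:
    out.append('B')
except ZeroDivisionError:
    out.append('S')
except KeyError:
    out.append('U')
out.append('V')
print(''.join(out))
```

Execution trace: 'B' (try body, no exception) → 'V' (after the try/except). Output: BV

Answer: BV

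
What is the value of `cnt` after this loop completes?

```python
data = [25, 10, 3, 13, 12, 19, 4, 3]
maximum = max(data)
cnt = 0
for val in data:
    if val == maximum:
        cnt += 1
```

Count of max value 25 in [25, 10, 3, 13, 12, 19, 4, 3]
`cnt` takes the values: 0 → 1

Answer: 1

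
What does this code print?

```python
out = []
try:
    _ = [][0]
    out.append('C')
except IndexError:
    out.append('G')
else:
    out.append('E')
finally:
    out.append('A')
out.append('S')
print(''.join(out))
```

Execution trace: 'G' (except IndexError) → 'A' (finally) → 'S' (after the try/except). Output: GAS

Answer: GAS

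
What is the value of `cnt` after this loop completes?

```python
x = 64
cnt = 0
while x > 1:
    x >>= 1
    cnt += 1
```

Count right shifts until 1
`cnt` takes the values: 0 → 1 → 2 → 3 → 4 → 5 → 6

Answer: 6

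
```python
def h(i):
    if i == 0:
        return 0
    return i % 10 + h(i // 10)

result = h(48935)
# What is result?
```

Sum of digits of 48935: 5 + 3 + 9 + 8 + 4 = 29

Answer: 29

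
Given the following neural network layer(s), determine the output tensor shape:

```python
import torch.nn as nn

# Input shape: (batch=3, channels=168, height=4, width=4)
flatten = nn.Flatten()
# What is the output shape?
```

Input: (3, 168, 4, 4) -> Output: (3, 2688)

Answer: (3, 2688)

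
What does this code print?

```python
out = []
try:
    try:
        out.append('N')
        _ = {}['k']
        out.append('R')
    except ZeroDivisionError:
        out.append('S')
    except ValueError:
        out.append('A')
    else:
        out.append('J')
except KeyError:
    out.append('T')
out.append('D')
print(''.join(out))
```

Execution trace: 'N' (inner try body) → 'T' (outer except KeyError) → 'D' (after the try/except). Output: NTD

Answer: NTD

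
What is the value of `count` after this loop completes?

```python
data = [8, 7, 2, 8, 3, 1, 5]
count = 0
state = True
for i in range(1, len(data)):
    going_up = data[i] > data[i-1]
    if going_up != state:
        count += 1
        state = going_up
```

Count direction changes in [8, 7, 2, 8, 3, 1, 5]
`count` takes the values: 0 → 1 → 2 → 3 → 4

Answer: 4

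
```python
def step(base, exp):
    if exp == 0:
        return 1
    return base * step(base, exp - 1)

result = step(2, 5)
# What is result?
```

step(2, 5) = 2 * 2 * 2 * 2 * 2 = 32

Answer: 32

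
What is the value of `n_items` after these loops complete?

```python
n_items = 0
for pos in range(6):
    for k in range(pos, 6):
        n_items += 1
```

Upper triangle: 6 + 5 + ... + 1
`n_items` takes the values: 0 → 1 → 2 → 3 → 4 → 5 → 6 → 7 → 8 → 9 → 10 → 11 → 12 → 13 → 14 → 15 → 16 → 17 → 18 → 19 → 20 → 21

Answer: 21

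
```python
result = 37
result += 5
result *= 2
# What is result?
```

Trace:
`result = 37` → result = 37
`result += 5` → result = 42
`result *= 2` → result = 84
So result = 84

Answer: 84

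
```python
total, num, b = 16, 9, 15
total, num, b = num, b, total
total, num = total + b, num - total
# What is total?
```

Trace:
`total, num, b = 16, 9, 15` → total = 16; num = 9; b = 15
`total, num, b = num, b, total` → total = 9; num = 15; b = 16
`total, num = total + b, num - total` → total = 25; num = 6
So total = 25

Answer: 25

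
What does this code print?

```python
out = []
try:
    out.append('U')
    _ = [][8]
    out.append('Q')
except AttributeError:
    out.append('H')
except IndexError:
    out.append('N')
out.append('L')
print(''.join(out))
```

Execution trace: 'U' (try body) → 'N' (except IndexError) → 'L' (after the try/except). Output: UNL

Answer: UNL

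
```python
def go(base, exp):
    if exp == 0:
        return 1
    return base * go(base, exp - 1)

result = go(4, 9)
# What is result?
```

go(4, 9) = 4 * 4 * 4 * 4 * 4 * 4 * 4 * 4 * 4 = 262144

Answer: 262144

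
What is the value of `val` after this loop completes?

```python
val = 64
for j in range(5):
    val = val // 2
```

Halve 5 times: 64 // 2^5 = 2
`val` takes the values: 64 → 32 → 16 → 8 → 4 → 2

Answer: 2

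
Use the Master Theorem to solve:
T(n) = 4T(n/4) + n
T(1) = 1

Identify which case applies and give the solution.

a=4, b=4, f(n)=n. log_4(4) = 1. Since c=1 = 1, Case 2 applies: T(n) = Θ(n^log_b(a) · log n) = O(n log n).

Answer: O(n log n) - Case 2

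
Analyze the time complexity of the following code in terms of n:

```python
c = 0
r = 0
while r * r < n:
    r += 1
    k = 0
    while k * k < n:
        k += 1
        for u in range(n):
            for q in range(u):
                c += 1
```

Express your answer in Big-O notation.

Each loop level contributes: √n × √n × n × n. Multiplying the contributions gives O(n^3).

Answer: O(n^3)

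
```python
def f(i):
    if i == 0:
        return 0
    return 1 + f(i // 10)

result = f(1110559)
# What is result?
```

Count of digits of 1110559: 7

Answer: 7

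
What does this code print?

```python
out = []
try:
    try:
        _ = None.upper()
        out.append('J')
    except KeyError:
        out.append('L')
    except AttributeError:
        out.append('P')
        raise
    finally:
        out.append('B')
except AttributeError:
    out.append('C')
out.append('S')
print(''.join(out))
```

Execution trace: 'P' (except AttributeError) → 'B' (finally) → 'C' (outer except AttributeError) → 'S' (after the try/except). Output: PBCS

Answer: PBCS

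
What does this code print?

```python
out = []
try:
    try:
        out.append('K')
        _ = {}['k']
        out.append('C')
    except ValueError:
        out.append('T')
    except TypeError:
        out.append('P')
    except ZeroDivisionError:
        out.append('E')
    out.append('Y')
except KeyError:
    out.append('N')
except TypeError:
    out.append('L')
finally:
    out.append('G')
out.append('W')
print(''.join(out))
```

Execution trace: 'K' (inner try body) → 'N' (except KeyError) → 'G' (finally) → 'W' (after the try/except). Output: KNGW

Answer: KNGW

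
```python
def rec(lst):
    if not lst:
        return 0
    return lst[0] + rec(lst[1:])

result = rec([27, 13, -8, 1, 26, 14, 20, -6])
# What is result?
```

27 + 13 + (-8) + 1 + 26 + 14 + 20 + (-6) + 0 = 87

Answer: 87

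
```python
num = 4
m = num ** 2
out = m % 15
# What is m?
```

Trace:
`num = 4` → num = 4
`m = num ** 2` → m = 16
`out = m % 15` → out = 1
So m = 16

Answer: 16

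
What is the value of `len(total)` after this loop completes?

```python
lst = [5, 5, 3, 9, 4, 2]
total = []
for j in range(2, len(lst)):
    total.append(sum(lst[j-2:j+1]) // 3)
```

Number of 3-element averages
`total` takes the values: [] → [4] → [4, 5] → [4, 5, 5] → [4, 5, 5, 5]
So `len(total)` = 4

Answer: 4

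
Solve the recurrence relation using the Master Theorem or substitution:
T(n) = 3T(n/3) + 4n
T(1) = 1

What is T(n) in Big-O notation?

By Master Theorem: a=3, b=3, f(n)=4n. Since log_3(3) = 1 and f(n) = Θ(n^1), Case 2 applies. T(n) = O(n log n).

Answer: O(n log n)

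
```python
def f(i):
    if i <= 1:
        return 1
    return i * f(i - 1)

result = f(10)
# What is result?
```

f(10) = 10 * 9 * 8 * 7 * 6 * 5 * 4 * 3 * 2 * 1 = 3628800

Answer: 3628800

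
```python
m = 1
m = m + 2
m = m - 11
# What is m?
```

Trace:
`m = 1` → m = 1
`m = m + 2` → m = 3
`m = m - 11` → m = -8
So m = -8

Answer: -8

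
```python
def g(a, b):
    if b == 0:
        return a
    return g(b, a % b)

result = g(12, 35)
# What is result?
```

g(12, 35) -> g(35, 12) -> g(12, 11) -> g(11, 1) -> g(1, 0) -> 1

Answer: 1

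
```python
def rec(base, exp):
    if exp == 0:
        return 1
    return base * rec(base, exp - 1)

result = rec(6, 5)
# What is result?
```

rec(6, 5) = 6 * 6 * 6 * 6 * 6 = 7776

Answer: 7776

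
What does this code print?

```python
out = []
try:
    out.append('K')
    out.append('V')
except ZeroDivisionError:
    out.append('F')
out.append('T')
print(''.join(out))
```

Execution trace: 'K' (try body) → 'V' (try body, no exception) → 'T' (after the try/except). Output: KVT

Answer: KVT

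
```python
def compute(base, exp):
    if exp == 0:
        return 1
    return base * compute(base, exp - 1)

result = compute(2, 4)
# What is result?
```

compute(2, 4) = 2 * 2 * 2 * 2 = 16

Answer: 16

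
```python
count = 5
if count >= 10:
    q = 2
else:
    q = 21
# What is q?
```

Trace:
`count = 5` → count = 5
`if count >= 10: ...` → count >= 10 is False, take else branch → q = 21
So q = 21

Answer: 21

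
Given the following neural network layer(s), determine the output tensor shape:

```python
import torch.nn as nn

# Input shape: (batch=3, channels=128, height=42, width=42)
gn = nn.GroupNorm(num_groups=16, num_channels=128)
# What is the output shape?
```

Input: (3, 128, 42, 42) -> Output: (3, 128, 42, 42)

Answer: (3, 128, 42, 42)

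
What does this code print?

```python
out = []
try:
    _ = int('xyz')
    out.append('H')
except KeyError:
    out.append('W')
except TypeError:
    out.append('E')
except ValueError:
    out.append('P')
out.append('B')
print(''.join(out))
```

Execution trace: 'P' (except ValueError) → 'B' (after the try/except). Output: PB

Answer: PB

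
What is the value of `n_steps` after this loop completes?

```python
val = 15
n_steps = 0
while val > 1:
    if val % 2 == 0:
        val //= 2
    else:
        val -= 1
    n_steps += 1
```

Steps to reduce 15 to 1
`n_steps` takes the values: 0 → 1 → 2 → 3 → 4 → 5 → 6

Answer: 6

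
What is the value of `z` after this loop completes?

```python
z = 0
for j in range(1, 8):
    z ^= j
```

XOR of 1 to 7
`z` takes the values: 0 → 1 → 3 → 0 → 4 → 1 → 7 → 0

Answer: 0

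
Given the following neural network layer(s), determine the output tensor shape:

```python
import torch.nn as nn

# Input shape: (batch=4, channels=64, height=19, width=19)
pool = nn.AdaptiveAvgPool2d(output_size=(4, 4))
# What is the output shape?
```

Input: (4, 64, 19, 19) -> Output: (4, 64, 4, 4)

Answer: (4, 64, 4, 4)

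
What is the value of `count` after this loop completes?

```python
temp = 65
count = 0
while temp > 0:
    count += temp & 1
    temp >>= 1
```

Count set bits in 65 (binary: 0b1000001)
`count` takes the values: 0 → 1 → 2

Answer: 2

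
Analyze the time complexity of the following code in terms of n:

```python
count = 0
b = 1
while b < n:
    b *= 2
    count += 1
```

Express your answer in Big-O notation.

Each loop level contributes: log n. Multiplying the contributions gives O(log n).

Answer: O(log n)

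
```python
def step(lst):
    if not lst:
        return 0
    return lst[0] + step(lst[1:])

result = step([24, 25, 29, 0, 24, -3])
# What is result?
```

24 + 25 + 29 + 0 + 24 + (-3) + 0 = 99

Answer: 99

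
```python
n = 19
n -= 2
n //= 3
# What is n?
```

Trace:
`n = 19` → n = 19
`n -= 2` → n = 17
`n //= 3` → n = 5
So n = 5

Answer: 5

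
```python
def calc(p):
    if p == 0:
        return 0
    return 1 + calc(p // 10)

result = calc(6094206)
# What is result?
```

Count of digits of 6094206: 7

Answer: 7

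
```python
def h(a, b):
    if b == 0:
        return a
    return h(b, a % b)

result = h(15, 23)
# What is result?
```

h(15, 23) -> h(23, 15) -> h(15, 8) -> h(8, 7) -> h(7, 1) -> h(1, 0) -> 1

Answer: 1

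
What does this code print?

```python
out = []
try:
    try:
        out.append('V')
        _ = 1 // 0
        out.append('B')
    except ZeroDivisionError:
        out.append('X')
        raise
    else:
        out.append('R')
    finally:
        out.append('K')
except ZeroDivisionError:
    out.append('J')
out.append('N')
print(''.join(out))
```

Execution trace: 'V' (inner try body) → 'X' (inner except ZeroDivisionError) → 'K' (inner finally) → 'J' (outer except ZeroDivisionError) → 'N' (after the try/except). Output: VXKJN

Answer: VXKJN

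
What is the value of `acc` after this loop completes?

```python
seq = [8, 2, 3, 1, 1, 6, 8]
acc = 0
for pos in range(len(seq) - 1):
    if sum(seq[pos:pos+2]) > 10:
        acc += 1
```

Count windows with sum > 10
`acc` takes the values: 0 → 1

Answer: 1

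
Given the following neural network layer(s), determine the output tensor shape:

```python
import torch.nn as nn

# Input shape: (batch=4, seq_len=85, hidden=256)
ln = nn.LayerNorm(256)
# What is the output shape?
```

Input: (4, 85, 256) -> Output: (4, 85, 256)

Answer: (4, 85, 256)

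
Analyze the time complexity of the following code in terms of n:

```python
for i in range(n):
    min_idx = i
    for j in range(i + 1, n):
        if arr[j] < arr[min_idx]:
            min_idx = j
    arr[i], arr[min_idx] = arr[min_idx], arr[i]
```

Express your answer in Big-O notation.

This is Selection sort. Time complexity: O(n²).

Answer: O(n²)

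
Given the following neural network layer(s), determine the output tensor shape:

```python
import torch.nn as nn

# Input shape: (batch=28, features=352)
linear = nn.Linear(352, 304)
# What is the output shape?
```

Input: (28, 352) -> Output: (28, 304)

Answer: (28, 304)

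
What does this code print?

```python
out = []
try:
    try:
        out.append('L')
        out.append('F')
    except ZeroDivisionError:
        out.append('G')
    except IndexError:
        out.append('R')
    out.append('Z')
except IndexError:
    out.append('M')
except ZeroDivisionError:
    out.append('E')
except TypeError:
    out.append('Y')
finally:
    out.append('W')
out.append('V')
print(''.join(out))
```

Execution trace: 'L' (inner try body) → 'F' (inner try body, no exception) → 'Z' (try body, no exception) → 'W' (finally) → 'V' (after the try/except). Output: LFZWV

Answer: LFZWV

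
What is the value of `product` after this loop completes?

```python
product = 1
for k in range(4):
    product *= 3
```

3^4 = 81
`product` takes the values: 1 → 3 → 9 → 27 → 81

Answer: 81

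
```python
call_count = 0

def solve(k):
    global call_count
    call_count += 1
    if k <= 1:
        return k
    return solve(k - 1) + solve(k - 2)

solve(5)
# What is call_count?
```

Calls(k) = 1 + Calls(k-1) + Calls(k-2); Calls(0)=Calls(1)=1. For k=5 this gives 15.

Answer: 15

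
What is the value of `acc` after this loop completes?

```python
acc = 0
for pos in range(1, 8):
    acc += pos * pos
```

Sum of squares 1² to 7² = 140
`acc` takes the values: 0 → 1 → 5 → 14 → 30 → 55 → 91 → 140

Answer: 140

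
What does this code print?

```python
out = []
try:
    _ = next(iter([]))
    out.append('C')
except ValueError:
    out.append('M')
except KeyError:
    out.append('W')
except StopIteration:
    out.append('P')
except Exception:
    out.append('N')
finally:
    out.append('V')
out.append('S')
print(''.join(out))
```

Execution trace: 'P' (except StopIteration) → 'V' (finally) → 'S' (after the try/except). Output: PVS

Answer: PVS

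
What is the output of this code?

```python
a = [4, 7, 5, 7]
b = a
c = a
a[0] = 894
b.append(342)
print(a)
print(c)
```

Key concept: multiple aliases.
Step by step:
`a = [4, 7, 5, 7]` → a = [4, 7, 5, 7]
`b = a` → b = [4, 7, 5, 7] (same object as a)
`c = a` → c = [4, 7, 5, 7] (same object as a, b)
`a[0] = 894` → a = [894, 7, 5, 7] (same object as b, c); b = [894, 7, 5, 7] (same object as a, c); c = [894, 7, 5, 7] (same object as a, b)
`b.append(342)` → a = [894, 7, 5, 7, 342] (same object as b, c); b = [894, 7, 5, 7, 342] (same object as a, c); c = [894, 7, 5, 7, 342] (same object as a, b)
`print(a)` → prints [894, 7, 5, 7, 342]
`print(c)` → prints [894, 7, 5, 7, 342]

Answer:
[894, 7, 5, 7, 342]
[894, 7, 5, 7, 342]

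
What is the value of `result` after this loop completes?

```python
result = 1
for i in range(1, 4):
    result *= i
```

3! = 6
`result` takes the values: 1 → 2 → 6

Answer: 6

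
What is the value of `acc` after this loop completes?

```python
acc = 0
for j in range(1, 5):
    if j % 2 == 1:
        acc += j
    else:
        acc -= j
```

Add odd, subtract even
`acc` takes the values: 0 → 1 → -1 → 2 → -2

Answer: -2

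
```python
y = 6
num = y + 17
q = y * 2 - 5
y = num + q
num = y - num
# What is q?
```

Trace:
`y = 6` → y = 6
`num = y + 17` → num = 23
`q = y * 2 - 5` → q = 7
`y = num + q` → y = 30
`num = y - num` → num = 7
So q = 7

Answer: 7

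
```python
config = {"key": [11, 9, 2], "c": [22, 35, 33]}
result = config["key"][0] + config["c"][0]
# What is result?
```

Trace:
`config = {"key": [11, 9, 2], "c": [22, 35, 33]}` → config = {'key': [11, 9, 2], 'c': [22, 35, 33]}
`result = config["key"][0] + config["c"][0]` → result = 33
So result = 33

Answer: 33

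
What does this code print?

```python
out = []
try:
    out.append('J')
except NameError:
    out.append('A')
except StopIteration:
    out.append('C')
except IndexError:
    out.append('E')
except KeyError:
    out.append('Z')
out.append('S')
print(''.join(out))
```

Execution trace: 'J' (try body, no exception) → 'S' (after the try/except). Output: JS

Answer: JS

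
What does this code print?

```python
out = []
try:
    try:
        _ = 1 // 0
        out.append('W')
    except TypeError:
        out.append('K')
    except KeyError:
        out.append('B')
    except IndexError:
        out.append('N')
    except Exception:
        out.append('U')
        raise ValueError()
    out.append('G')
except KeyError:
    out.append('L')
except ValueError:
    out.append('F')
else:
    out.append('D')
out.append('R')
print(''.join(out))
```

Execution trace: 'U' (inner except Exception) → 'F' (except ValueError) → 'R' (after the try/except). Output: UFR

Answer: UFR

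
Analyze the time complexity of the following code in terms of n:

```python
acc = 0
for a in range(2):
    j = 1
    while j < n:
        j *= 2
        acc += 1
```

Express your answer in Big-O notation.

Each loop level contributes: 1 × log n. Multiplying the contributions gives O(log n).

Answer: O(log n)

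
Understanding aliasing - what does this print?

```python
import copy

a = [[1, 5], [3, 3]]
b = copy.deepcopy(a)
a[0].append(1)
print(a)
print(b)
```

Key concept: deep copy is fully independent.
Step by step:
`a = [[1, 5], [3, 3]]` → a = [[1, 5], [3, 3]]
`b = copy.deepcopy(a)` → b = [[1, 5], [3, 3]]
`a[0].append(1)` → a = [[1, 5, 1], [3, 3]]
`print(a)` → prints [[1, 5, 1], [3, 3]]
`print(b)` → prints [[1, 5], [3, 3]]

Answer:
[[1, 5, 1], [3, 3]]
[[1, 5], [3, 3]]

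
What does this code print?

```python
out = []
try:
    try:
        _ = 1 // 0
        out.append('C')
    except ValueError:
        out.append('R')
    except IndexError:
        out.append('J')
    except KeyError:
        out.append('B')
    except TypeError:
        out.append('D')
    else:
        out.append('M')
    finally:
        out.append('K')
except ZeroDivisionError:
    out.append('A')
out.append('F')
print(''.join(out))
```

Execution trace: 'K' (finally) → 'A' (outer except ZeroDivisionError) → 'F' (after the try/except). Output: KAF

Answer: KAF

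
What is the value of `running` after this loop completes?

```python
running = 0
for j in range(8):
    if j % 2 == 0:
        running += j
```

Sum of even numbers 0 to 7
`running` takes the values: 0 → 2 → 6 → 12

Answer: 12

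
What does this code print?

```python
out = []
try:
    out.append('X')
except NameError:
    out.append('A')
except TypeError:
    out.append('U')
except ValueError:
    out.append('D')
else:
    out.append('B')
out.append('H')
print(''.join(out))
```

Execution trace: 'X' (try body, no exception) → 'B' (else) → 'H' (after the try/except). Output: XBH

Answer: XBH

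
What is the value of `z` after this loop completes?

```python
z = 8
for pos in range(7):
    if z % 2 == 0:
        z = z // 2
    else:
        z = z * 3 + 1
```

Collatz-style transformation from 8
`z` takes the values: 8 → 4 → 2 → 1 → 4 → 2 → 1 → 4

Answer: 4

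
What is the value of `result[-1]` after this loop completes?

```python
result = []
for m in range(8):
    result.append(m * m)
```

Last element of squares 0 to 7
`result` takes the values: [] → [0] → [0, 1] → [0, 1, 4] → [0, 1, 4, 9] → [0, 1, 4, 9, 16] → [0, 1, 4, 9, 16, 25] → [0, 1, 4, 9, 16, 25, 36] → [0, 1, 4, 9, 16, 25, 36, 49]
So `result[-1]` = 49

Answer: 49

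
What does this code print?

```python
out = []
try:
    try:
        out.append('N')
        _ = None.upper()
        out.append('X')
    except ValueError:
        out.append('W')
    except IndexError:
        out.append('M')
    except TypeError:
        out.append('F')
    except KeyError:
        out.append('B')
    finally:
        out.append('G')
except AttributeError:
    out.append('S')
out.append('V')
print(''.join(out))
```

Execution trace: 'N' (try body) → 'G' (finally) → 'S' (outer except AttributeError) → 'V' (after the try/except). Output: NGSV

Answer: NGSV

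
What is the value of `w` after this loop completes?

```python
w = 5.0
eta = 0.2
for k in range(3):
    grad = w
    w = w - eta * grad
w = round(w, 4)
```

Gradient descent: w = 5.0 * (1 - 0.2)^3
`w` takes the values: 5.0 → 4.0 → 3.2 → 2.56

Answer: 2.56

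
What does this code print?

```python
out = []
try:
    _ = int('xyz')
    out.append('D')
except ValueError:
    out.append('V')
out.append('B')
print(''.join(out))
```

Execution trace: 'V' (except ValueError) → 'B' (after the try/except). Output: VB

Answer: VB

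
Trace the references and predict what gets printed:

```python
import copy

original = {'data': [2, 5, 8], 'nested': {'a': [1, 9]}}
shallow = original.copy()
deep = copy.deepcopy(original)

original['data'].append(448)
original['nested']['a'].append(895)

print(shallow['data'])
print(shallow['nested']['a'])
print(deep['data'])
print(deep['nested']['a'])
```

Key concept: comparing shallow vs deep copy.
Step by step:
`original = {'data': [2, 5, 8], 'nested': {'a': [1, 9]}}` → original = {'data': [2, 5, 8], 'nested': {'a': [1, 9]}}
`shallow = original.copy()` → shallow = {'data': [2, 5, 8], 'nested': {'a': [1, 9]}}
`deep = copy.deepcopy(original)` → deep = {'data': [2, 5, 8], 'nested': {'a': [1, 9]}}
`original['data'].append(448)` → original = {'data': [2, 5, 8, 448], 'nested': {'a': [1, 9]}}; shallow = {'data': [2, 5, 8, 448], 'nested': {'a': [1, 9]}}
`original['nested']['a'].append(895)` → original = {'data': [2, 5, 8, 448], 'nested': {'a': [1, 9, 895]}}; shallow = {'data': [2, 5, 8, 448], 'nested': {'a': [1, 9, 895]}}
`print(shallow['data'])` → prints [2, 5, 8, 448]
`print(shallow['nested']['a'])` → prints [1, 9, 895]
`print(deep['data'])` → prints [2, 5, 8]
`print(deep['nested']['a'])` → prints [1, 9]

Answer:
[2, 5, 8, 448]
[1, 9, 895]
[2, 5, 8]
[1, 9]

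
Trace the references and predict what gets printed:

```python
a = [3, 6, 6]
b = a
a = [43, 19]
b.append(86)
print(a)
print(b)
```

Key concept: rebinding vs mutation: a is rebound to a new list, b still points at the original.
Step by step:
`a = [3, 6, 6]` → a = [3, 6, 6]
`b = a` → b = [3, 6, 6] (same object as a)
`a = [43, 19]` → a = [43, 19]
`b.append(86)` → b = [3, 6, 6, 86]
`print(a)` → prints [43, 19]
`print(b)` → prints [3, 6, 6, 86]

Answer:
[43, 19]
[3, 6, 6, 86]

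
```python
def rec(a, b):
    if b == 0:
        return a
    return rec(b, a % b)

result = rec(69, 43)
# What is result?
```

rec(69, 43) -> rec(43, 26) -> rec(26, 17) -> rec(17, 9) -> rec(9, 8) -> rec(8, 1) -> rec(1, 0) -> 1

Answer: 1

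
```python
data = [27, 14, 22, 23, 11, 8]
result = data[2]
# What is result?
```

Trace:
`data = [27, 14, 22, 23, 11, 8]` → data = [27, 14, 22, 23, 11, 8]
`result = data[2]` → result = 22
So result = 22

Answer: 22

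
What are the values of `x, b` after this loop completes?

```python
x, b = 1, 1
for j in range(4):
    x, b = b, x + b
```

Fibonacci: after 4 iterations
`x, b` takes the values: (1, 1) → (1, 2) → (2, 3) → (3, 5) → (5, 8)

Answer: 5, 8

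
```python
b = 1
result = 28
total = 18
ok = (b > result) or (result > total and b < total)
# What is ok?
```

Trace:
`b = 1` → b = 1
`result = 28` → result = 28
`total = 18` → total = 18
`ok = (b > result) or (result > total and b < total)` → ok = True
So ok = True

Answer: True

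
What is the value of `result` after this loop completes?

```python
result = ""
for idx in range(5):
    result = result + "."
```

Repeat '.' 5 times
`result` takes the values: "" → "." → ".." → "..." → "...." → "....."

Answer: "....."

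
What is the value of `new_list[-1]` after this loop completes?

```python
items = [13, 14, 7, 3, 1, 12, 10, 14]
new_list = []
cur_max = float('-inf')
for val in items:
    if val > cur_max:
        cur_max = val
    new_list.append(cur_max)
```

Running max ends at 14
`new_list` takes the values: [] → [13] → [13, 14] → [13, 14, 14] → [13, 14, 14, 14] → [13, 14, 14, 14, 14] → [13, 14, 14, 14, 14, 14] → [13, 14, 14, 14, 14, 14, 14] → [13, 14, 14, 14, 14, 14, 14, 14]
So `new_list[-1]` = 14

Answer: 14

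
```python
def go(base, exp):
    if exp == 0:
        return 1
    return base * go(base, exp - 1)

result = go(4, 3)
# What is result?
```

go(4, 3) = 4 * 4 * 4 = 64

Answer: 64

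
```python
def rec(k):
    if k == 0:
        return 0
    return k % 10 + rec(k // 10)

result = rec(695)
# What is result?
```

Sum of digits of 695: 5 + 9 + 6 = 20

Answer: 20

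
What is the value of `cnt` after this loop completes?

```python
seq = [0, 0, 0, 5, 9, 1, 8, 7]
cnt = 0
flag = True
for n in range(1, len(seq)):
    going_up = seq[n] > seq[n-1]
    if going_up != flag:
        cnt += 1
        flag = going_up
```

Count direction changes in [0, 0, 0, 5, 9, 1, 8, 7]
`cnt` takes the values: 0 → 1 → 2 → 3 → 4 → 5

Answer: 5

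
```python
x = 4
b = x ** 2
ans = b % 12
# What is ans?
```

Trace:
`x = 4` → x = 4
`b = x ** 2` → b = 16
`ans = b % 12` → ans = 4
So ans = 4

Answer: 4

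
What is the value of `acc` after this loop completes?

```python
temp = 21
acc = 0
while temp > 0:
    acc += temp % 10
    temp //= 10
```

Sum digits of 21
`acc` takes the values: 0 → 1 → 3

Answer: 3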